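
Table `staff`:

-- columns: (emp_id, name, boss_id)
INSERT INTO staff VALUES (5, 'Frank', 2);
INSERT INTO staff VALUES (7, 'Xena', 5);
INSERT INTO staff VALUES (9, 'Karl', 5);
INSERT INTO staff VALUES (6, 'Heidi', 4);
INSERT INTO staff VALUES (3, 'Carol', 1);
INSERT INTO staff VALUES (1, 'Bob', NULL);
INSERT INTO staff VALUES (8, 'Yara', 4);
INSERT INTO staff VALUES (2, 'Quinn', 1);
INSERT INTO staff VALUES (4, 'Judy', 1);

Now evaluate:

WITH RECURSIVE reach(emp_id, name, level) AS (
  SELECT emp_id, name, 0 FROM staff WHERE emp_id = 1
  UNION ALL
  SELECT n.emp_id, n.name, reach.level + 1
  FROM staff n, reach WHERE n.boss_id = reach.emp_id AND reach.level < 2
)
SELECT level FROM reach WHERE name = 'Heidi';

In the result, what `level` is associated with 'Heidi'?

2

Base: emp_id=1 (Bob) at level 0.
Iteration 1: rows with boss_id in {1} -> Quinn (id 2, level 1), Carol (id 3, level 1), Judy (id 4, level 1).
Iteration 2: rows with boss_id in {2,3,4} -> Frank (id 5, level 2), Heidi (id 6, level 2), Yara (id 8, level 2).
Iteration 3: level < 2 fails for all current rows; recursion stops.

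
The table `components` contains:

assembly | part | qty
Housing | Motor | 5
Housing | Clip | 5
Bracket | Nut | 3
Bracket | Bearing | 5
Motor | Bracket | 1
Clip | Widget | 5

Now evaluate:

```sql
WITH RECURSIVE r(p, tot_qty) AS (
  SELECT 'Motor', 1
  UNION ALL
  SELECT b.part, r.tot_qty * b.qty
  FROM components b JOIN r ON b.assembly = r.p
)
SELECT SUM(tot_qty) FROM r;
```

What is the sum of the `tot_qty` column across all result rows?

Base: (Motor, tot_qty=1).
Iteration 1: components of {Motor} -> Bracket = 1*1 = 1.
Iteration 2: components of {Bracket} -> Bearing = 1*5 = 5, Nut = 1*3 = 3.
Iteration 3: no further components; recursion stops.
SUM(tot_qty) = 1 + 1 + 3 + 5 = 10.

10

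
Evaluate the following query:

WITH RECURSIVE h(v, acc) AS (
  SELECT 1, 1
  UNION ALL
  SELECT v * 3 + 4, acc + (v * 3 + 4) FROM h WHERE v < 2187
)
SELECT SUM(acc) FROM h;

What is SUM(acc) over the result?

14676

Base: v=1, acc=1.
Iteration 1: 1 < 2187 holds -> v = 1 * 3 + 4 = 7, acc = 1 + 7 = 8.
Iteration 2: 7 < 2187 holds -> v = 7 * 3 + 4 = 25, acc = 8 + 25 = 33.
Iteration 3: 25 < 2187 holds -> v = 25 * 3 + 4 = 79, acc = 33 + 79 = 112.
Iteration 4: 79 < 2187 holds -> v = 79 * 3 + 4 = 241, acc = 112 + 241 = 353.
Iteration 5: 241 < 2187 holds -> v = 241 * 3 + 4 = 727, acc = 353 + 727 = 1080.
Iteration 6: 727 < 2187 holds -> v = 727 * 3 + 4 = 2185, acc = 1080 + 2185 = 3265.
Iteration 7: 2185 < 2187 holds -> v = 2185 * 3 + 4 = 6559, acc = 3265 + 6559 = 9824.
Iteration 8: 6559 < 2187 fails; recursion stops.
SUM(acc) = 1 + 8 + 33 + 112 + 353 + 1080 + 3265 + 9824 = 14676.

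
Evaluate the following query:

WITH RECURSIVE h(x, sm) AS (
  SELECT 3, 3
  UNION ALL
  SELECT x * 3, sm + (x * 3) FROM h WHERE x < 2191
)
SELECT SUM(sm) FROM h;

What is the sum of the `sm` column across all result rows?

14748

Base: x=3, sm=3.
Iteration 1: 3 < 2191 holds -> x = 3 * 3 = 9, sm = 3 + 9 = 12.
Iteration 2: 9 < 2191 holds -> x = 9 * 3 = 27, sm = 12 + 27 = 39.
Iteration 3: 27 < 2191 holds -> x = 27 * 3 = 81, sm = 39 + 81 = 120.
Iteration 4: 81 < 2191 holds -> x = 81 * 3 = 243, sm = 120 + 243 = 363.
Iteration 5: 243 < 2191 holds -> x = 243 * 3 = 729, sm = 363 + 729 = 1092.
Iteration 6: 729 < 2191 holds -> x = 729 * 3 = 2187, sm = 1092 + 2187 = 3279.
Iteration 7: 2187 < 2191 holds -> x = 2187 * 3 = 6561, sm = 3279 + 6561 = 9840.
Iteration 8: 6561 < 2191 fails; recursion stops.
SUM(sm) = 3 + 12 + 39 + 120 + 363 + 1092 + 3279 + 9840 = 14748.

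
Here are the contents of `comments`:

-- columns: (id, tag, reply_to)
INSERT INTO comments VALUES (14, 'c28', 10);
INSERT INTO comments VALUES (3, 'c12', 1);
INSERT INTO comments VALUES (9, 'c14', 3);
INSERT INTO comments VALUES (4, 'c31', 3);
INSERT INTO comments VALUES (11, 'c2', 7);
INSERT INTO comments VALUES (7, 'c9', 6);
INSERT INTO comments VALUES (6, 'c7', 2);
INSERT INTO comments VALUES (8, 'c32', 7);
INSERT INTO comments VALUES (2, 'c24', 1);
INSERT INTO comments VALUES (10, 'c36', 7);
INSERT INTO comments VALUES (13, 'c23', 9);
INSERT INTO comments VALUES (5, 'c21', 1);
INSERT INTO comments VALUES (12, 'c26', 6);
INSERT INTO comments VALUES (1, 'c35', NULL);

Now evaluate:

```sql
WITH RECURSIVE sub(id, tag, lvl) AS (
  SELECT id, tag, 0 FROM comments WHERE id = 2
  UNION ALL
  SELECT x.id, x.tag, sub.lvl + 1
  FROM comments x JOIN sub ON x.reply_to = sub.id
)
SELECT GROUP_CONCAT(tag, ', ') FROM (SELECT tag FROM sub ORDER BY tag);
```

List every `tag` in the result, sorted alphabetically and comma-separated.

c2, c24, c26, c28, c32, c36, c7, c9

Base: id=2 (c24) at lvl 0.
Iteration 1: rows with reply_to in {2} -> c7 (id 6, lvl 1).
Iteration 2: rows with reply_to in {6} -> c9 (id 7, lvl 2), c26 (id 12, lvl 2).
Iteration 3: rows with reply_to in {7,12} -> c32 (id 8, lvl 3), c36 (id 10, lvl 3), c2 (id 11, lvl 3).
Iteration 4: rows with reply_to in {8,10,11} -> c28 (id 14, lvl 4).
Iteration 5: no rows with reply_to in {14}; recursion stops.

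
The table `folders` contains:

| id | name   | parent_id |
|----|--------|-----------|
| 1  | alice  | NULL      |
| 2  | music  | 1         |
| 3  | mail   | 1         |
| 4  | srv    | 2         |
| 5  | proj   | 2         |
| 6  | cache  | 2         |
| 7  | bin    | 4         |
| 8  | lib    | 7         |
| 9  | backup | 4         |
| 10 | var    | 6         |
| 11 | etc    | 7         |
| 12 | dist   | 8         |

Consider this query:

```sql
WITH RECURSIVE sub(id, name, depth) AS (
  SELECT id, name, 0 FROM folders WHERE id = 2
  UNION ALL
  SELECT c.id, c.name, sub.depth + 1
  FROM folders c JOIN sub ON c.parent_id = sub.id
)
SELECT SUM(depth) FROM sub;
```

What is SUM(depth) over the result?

Base: id=2 (music) at depth 0.
Iteration 1: rows with parent_id in {2} -> srv (id 4, depth 1), proj (id 5, depth 1), cache (id 6, depth 1).
Iteration 2: rows with parent_id in {4,5,6} -> bin (id 7, depth 2), backup (id 9, depth 2), var (id 10, depth 2).
Iteration 3: rows with parent_id in {7,9,10} -> lib (id 8, depth 3), etc (id 11, depth 3).
Iteration 4: rows with parent_id in {8,11} -> dist (id 12, depth 4).
Iteration 5: no rows with parent_id in {12}; recursion stops.
SUM(depth) = 0 + 1 + 1 + 1 + 2 + 2 + 2 + 3 + 3 + 4 = 19.

19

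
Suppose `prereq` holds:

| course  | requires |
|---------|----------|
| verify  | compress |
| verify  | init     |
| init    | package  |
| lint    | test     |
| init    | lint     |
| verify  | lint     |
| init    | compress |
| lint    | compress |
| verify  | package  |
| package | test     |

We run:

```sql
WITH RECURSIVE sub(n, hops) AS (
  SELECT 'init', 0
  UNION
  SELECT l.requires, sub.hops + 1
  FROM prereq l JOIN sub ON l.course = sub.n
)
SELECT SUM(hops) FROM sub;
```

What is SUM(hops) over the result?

Base: (init, hops=0).
Iteration 1: edges from {init} -> (compress, hops=1), (lint, hops=1), (package, hops=1).
Iteration 2: edges from {compress,lint,package} -> (compress, hops=2), (test, hops=2). [UNION drops 1 duplicate row(s)]
Iteration 3: no outgoing edges from {compress,test}; recursion stops.
SUM(hops) = 0 + 1 + 1 + 1 + 2 + 2 = 7.

7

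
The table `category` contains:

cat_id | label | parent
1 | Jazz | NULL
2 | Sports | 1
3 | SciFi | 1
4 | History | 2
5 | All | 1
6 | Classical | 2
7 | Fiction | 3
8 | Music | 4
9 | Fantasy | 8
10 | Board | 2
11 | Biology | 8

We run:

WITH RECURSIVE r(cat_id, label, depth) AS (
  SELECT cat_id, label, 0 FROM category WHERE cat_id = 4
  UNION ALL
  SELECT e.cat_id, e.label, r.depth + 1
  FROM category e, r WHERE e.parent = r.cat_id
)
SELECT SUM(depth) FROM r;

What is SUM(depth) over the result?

5

Base: cat_id=4 (History) at depth 0.
Iteration 1: rows with parent in {4} -> Music (id 8, depth 1).
Iteration 2: rows with parent in {8} -> Fantasy (id 9, depth 2), Biology (id 11, depth 2).
Iteration 3: no rows with parent in {9,11}; recursion stops.
SUM(depth) = 0 + 1 + 2 + 2 = 5.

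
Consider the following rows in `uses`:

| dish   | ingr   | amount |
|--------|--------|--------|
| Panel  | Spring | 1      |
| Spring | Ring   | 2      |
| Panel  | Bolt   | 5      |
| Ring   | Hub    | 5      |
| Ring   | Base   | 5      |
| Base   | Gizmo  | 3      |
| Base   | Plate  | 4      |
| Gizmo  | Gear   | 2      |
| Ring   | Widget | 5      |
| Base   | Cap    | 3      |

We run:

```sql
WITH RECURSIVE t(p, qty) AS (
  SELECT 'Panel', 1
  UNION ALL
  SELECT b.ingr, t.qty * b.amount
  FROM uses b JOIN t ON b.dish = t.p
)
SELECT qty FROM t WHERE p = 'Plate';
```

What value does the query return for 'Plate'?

40

Base: (Panel, qty=1).
Iteration 1: components of {Panel} -> Bolt = 1*5 = 5, Spring = 1*1 = 1.
Iteration 2: components of {Bolt,Spring} -> Ring = 1*2 = 2.
Iteration 3: components of {Ring} -> Base = 2*5 = 10, Hub = 2*5 = 10, Widget = 2*5 = 10.
Iteration 4: components of {Base,Hub,Widget} -> Cap = 10*3 = 30, Gizmo = 10*3 = 30, Plate = 10*4 = 40.
Iteration 5: components of {Cap,Gizmo,Plate} -> Gear = 30*2 = 60.
Iteration 6: no further components; recursion stops.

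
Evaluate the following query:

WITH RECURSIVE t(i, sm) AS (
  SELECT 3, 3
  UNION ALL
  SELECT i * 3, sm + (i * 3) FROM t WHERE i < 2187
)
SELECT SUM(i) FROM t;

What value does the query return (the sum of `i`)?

3279

Base: i=3, sm=3.
Iteration 1: 3 < 2187 holds -> i = 3 * 3 = 9, sm = 3 + 9 = 12.
Iteration 2: 9 < 2187 holds -> i = 9 * 3 = 27, sm = 12 + 27 = 39.
Iteration 3: 27 < 2187 holds -> i = 27 * 3 = 81, sm = 39 + 81 = 120.
Iteration 4: 81 < 2187 holds -> i = 81 * 3 = 243, sm = 120 + 243 = 363.
Iteration 5: 243 < 2187 holds -> i = 243 * 3 = 729, sm = 363 + 729 = 1092.
Iteration 6: 729 < 2187 holds -> i = 729 * 3 = 2187, sm = 1092 + 2187 = 3279.
Iteration 7: 2187 < 2187 fails; recursion stops.
SUM(i) = 3 + 9 + 27 + 81 + 243 + 729 + 2187 = 3279.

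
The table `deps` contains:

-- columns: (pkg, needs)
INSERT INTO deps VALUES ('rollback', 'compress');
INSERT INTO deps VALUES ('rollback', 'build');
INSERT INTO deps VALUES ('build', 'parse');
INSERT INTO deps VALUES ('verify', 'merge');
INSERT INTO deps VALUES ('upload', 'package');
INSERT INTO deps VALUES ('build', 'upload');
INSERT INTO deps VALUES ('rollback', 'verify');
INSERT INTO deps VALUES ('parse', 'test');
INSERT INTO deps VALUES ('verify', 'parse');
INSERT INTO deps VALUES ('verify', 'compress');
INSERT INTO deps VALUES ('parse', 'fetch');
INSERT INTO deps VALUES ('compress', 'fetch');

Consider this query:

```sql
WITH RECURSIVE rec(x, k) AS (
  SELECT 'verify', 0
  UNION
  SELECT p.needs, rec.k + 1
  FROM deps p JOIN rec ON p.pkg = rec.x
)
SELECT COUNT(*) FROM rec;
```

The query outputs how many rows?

Base: (verify, k=0).
Iteration 1: edges from {verify} -> (compress, k=1), (merge, k=1), (parse, k=1).
Iteration 2: edges from {compress,merge,parse} -> (fetch, k=2), (test, k=2). [UNION drops 1 duplicate row(s)]
Iteration 3: no outgoing edges from {fetch,test}; recursion stops.
Total rows emitted: 6.

6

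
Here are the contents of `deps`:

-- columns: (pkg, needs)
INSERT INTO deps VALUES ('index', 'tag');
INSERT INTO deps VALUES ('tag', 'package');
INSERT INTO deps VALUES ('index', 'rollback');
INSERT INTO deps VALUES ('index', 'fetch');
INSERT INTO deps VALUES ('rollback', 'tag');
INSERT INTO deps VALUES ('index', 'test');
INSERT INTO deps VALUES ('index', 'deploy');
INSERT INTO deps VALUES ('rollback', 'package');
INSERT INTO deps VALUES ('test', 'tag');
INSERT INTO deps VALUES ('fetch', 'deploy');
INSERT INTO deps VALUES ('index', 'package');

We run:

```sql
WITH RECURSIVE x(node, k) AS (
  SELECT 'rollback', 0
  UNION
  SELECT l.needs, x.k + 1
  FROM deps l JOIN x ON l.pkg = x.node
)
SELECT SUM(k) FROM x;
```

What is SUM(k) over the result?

Base: (rollback, k=0).
Iteration 1: edges from {rollback} -> (package, k=1), (tag, k=1).
Iteration 2: edges from {package,tag} -> (package, k=2).
Iteration 3: no outgoing edges from {package}; recursion stops.
SUM(k) = 0 + 1 + 1 + 2 = 4.

4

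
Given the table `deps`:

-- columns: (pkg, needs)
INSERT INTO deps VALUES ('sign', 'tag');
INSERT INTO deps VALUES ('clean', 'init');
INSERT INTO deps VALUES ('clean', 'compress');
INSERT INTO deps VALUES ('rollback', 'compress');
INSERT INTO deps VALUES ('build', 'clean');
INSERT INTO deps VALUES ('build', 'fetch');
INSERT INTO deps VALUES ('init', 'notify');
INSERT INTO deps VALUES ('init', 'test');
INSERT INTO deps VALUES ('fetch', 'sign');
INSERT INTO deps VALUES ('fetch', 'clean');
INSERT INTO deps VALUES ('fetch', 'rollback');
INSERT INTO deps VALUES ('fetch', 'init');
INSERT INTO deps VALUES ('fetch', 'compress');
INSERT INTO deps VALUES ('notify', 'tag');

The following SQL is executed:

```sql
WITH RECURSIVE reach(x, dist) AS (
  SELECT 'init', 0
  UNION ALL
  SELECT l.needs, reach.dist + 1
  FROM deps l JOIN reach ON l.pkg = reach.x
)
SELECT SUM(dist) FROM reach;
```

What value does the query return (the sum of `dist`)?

4

Base: (init, dist=0).
Iteration 1: edges from {init} -> (notify, dist=1), (test, dist=1).
Iteration 2: edges from {notify,test} -> (tag, dist=2).
Iteration 3: no outgoing edges from {tag}; recursion stops.
SUM(dist) = 0 + 1 + 1 + 2 = 4.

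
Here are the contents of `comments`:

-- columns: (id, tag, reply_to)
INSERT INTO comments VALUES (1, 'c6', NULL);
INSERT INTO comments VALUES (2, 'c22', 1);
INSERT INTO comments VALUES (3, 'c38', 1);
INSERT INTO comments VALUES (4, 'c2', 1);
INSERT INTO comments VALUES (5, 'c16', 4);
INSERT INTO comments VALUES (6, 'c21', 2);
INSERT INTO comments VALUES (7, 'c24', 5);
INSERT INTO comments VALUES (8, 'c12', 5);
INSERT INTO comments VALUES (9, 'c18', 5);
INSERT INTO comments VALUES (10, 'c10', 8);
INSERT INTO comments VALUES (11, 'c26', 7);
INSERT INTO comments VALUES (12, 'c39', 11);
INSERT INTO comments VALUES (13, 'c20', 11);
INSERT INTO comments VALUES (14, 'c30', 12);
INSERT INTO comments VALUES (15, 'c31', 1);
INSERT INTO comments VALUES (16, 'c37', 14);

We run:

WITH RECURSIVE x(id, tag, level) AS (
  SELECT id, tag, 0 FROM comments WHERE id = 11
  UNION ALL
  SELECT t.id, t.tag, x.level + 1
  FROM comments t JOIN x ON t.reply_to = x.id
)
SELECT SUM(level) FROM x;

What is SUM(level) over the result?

Base: id=11 (c26) at level 0.
Iteration 1: rows with reply_to in {11} -> c39 (id 12, level 1), c20 (id 13, level 1).
Iteration 2: rows with reply_to in {12,13} -> c30 (id 14, level 2).
Iteration 3: rows with reply_to in {14} -> c37 (id 16, level 3).
Iteration 4: no rows with reply_to in {16}; recursion stops.
SUM(level) = 0 + 1 + 1 + 2 + 3 = 7.

7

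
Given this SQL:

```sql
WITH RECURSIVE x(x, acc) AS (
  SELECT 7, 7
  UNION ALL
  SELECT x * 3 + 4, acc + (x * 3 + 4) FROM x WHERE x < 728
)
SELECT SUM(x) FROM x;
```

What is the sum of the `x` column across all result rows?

3264

Base: x=7, acc=7.
Iteration 1: 7 < 728 holds -> x = 7 * 3 + 4 = 25, acc = 7 + 25 = 32.
Iteration 2: 25 < 728 holds -> x = 25 * 3 + 4 = 79, acc = 32 + 79 = 111.
Iteration 3: 79 < 728 holds -> x = 79 * 3 + 4 = 241, acc = 111 + 241 = 352.
Iteration 4: 241 < 728 holds -> x = 241 * 3 + 4 = 727, acc = 352 + 727 = 1079.
Iteration 5: 727 < 728 holds -> x = 727 * 3 + 4 = 2185, acc = 1079 + 2185 = 3264.
Iteration 6: 2185 < 728 fails; recursion stops.
SUM(x) = 7 + 25 + 79 + 241 + 727 + 2185 = 3264.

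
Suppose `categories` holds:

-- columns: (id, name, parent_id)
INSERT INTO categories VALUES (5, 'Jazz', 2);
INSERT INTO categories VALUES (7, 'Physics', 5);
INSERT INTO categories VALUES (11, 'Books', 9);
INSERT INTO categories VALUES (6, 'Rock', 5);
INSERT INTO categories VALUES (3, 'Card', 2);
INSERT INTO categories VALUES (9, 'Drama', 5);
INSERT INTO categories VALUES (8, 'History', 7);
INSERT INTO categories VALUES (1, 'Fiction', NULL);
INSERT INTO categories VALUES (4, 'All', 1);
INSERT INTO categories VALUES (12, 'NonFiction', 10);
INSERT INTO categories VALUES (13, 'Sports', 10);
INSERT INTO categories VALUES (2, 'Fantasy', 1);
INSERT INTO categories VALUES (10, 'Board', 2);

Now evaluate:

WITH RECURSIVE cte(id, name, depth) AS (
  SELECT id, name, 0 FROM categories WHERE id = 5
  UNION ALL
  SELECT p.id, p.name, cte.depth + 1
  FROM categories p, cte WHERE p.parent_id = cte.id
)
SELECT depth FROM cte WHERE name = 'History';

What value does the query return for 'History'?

Base: id=5 (Jazz) at depth 0.
Iteration 1: rows with parent_id in {5} -> Rock (id 6, depth 1), Physics (id 7, depth 1), Drama (id 9, depth 1).
Iteration 2: rows with parent_id in {6,7,9} -> History (id 8, depth 2), Books (id 11, depth 2).
Iteration 3: no rows with parent_id in {8,11}; recursion stops.

2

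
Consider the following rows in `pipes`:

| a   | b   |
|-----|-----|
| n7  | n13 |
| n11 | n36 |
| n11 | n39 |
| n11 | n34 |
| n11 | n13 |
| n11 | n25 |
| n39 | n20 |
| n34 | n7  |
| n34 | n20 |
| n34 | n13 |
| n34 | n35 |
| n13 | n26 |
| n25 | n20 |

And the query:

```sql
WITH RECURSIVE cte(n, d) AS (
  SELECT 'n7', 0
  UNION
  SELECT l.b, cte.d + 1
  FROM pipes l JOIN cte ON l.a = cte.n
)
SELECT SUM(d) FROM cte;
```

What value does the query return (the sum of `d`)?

3

Base: (n7, d=0).
Iteration 1: edges from {n7} -> (n13, d=1).
Iteration 2: edges from {n13} -> (n26, d=2).
Iteration 3: no outgoing edges from {n26}; recursion stops.
SUM(d) = 0 + 1 + 2 = 3.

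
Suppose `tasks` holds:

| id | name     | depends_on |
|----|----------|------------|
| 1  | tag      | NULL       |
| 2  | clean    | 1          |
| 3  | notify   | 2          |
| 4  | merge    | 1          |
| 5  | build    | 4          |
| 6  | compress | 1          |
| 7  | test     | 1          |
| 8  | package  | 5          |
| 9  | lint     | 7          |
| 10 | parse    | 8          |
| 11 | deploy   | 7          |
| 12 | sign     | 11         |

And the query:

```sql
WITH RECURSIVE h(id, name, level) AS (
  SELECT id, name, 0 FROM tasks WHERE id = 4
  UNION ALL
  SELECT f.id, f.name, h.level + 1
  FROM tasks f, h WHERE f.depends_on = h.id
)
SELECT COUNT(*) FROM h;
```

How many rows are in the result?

Base: id=4 (merge) at level 0.
Iteration 1: rows with depends_on in {4} -> build (id 5, level 1).
Iteration 2: rows with depends_on in {5} -> package (id 8, level 2).
Iteration 3: rows with depends_on in {8} -> parse (id 10, level 3).
Iteration 4: no rows with depends_on in {10}; recursion stops.
Total rows emitted: 4.

4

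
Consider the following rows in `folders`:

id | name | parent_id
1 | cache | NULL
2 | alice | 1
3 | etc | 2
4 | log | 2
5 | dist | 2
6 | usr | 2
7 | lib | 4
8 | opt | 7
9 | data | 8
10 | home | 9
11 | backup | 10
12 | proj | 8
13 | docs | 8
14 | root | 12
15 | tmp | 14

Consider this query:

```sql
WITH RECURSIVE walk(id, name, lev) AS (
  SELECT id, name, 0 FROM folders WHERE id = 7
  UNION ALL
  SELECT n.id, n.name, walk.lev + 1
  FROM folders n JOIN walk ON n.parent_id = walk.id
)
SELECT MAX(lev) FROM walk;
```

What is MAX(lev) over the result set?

Base: id=7 (lib) at lev 0.
Iteration 1: rows with parent_id in {7} -> opt (id 8, lev 1).
Iteration 2: rows with parent_id in {8} -> data (id 9, lev 2), proj (id 12, lev 2), docs (id 13, lev 2).
Iteration 3: rows with parent_id in {9,12,13} -> home (id 10, lev 3), root (id 14, lev 3).
Iteration 4: rows with parent_id in {10,14} -> backup (id 11, lev 4), tmp (id 15, lev 4).
Iteration 5: no rows with parent_id in {11,15}; recursion stops.
lev values: 0, 1, 2, 2, 2, 3, 3, 4, 4; the maximum is 4.

4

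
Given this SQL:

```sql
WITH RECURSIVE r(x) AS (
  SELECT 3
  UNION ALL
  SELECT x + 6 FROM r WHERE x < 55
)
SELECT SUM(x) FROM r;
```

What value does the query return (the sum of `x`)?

Base: x=3.
Iteration 1: 3 < 55 holds -> x = 3 + 6 = 9.
Iteration 2: 9 < 55 holds -> x = 9 + 6 = 15.
Iteration 3: 15 < 55 holds -> x = 15 + 6 = 21.
Iteration 4: 21 < 55 holds -> x = 21 + 6 = 27.
Iteration 5: 27 < 55 holds -> x = 27 + 6 = 33.
Iteration 6: 33 < 55 holds -> x = 33 + 6 = 39.
Iteration 7: 39 < 55 holds -> x = 39 + 6 = 45.
Iteration 8: 45 < 55 holds -> x = 45 + 6 = 51.
Iteration 9: 51 < 55 holds -> x = 51 + 6 = 57.
Iteration 10: 57 < 55 fails; recursion stops.
SUM(x) = 3 + 9 + 15 + 21 + 27 + 33 + 39 + 45 + 51 + 57 = 300.

300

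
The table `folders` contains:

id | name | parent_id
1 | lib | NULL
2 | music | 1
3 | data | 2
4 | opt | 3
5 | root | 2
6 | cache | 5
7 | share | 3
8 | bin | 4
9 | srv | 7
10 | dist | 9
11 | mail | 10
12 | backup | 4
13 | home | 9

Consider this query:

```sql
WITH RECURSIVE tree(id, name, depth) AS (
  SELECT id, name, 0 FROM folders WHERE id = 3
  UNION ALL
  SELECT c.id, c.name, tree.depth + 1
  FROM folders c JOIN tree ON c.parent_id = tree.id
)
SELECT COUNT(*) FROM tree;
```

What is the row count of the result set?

9

Base: id=3 (data) at depth 0.
Iteration 1: rows with parent_id in {3} -> opt (id 4, depth 1), share (id 7, depth 1).
Iteration 2: rows with parent_id in {4,7} -> bin (id 8, depth 2), srv (id 9, depth 2), backup (id 12, depth 2).
Iteration 3: rows with parent_id in {8,9,12} -> dist (id 10, depth 3), home (id 13, depth 3).
Iteration 4: rows with parent_id in {10,13} -> mail (id 11, depth 4).
Iteration 5: no rows with parent_id in {11}; recursion stops.
Total rows emitted: 9.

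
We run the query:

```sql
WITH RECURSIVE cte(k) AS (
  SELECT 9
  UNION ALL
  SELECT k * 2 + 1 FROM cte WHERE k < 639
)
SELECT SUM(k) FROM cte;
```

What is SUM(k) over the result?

Base: k=9.
Iteration 1: 9 < 639 holds -> k = 9 * 2 + 1 = 19.
Iteration 2: 19 < 639 holds -> k = 19 * 2 + 1 = 39.
Iteration 3: 39 < 639 holds -> k = 39 * 2 + 1 = 79.
Iteration 4: 79 < 639 holds -> k = 79 * 2 + 1 = 159.
Iteration 5: 159 < 639 holds -> k = 159 * 2 + 1 = 319.
Iteration 6: 319 < 639 holds -> k = 319 * 2 + 1 = 639.
Iteration 7: 639 < 639 fails; recursion stops.
SUM(k) = 9 + 19 + 39 + 79 + 159 + 319 + 639 = 1263.

1263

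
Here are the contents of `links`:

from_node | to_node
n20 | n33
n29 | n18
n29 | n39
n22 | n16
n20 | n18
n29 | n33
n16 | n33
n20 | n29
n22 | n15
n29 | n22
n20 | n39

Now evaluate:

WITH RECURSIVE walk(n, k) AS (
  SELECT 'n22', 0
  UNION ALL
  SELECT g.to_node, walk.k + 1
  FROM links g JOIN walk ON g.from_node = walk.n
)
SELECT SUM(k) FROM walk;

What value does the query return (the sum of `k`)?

Base: (n22, k=0).
Iteration 1: edges from {n22} -> (n15, k=1), (n16, k=1).
Iteration 2: edges from {n15,n16} -> (n33, k=2).
Iteration 3: no outgoing edges from {n33}; recursion stops.
SUM(k) = 0 + 1 + 1 + 2 = 4.

4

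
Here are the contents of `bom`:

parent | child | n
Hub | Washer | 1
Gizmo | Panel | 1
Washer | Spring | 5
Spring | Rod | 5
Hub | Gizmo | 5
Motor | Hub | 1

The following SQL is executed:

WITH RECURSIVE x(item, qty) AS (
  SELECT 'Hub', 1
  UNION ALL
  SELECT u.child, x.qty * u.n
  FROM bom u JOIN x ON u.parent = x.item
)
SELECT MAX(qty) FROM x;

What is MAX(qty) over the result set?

25

Base: (Hub, qty=1).
Iteration 1: components of {Hub} -> Gizmo = 1*5 = 5, Washer = 1*1 = 1.
Iteration 2: components of {Gizmo,Washer} -> Panel = 5*1 = 5, Spring = 1*5 = 5.
Iteration 3: components of {Panel,Spring} -> Rod = 5*5 = 25.
Iteration 4: no further components; recursion stops.
qty values: 1, 1, 5, 5, 5, 25; the maximum is 25.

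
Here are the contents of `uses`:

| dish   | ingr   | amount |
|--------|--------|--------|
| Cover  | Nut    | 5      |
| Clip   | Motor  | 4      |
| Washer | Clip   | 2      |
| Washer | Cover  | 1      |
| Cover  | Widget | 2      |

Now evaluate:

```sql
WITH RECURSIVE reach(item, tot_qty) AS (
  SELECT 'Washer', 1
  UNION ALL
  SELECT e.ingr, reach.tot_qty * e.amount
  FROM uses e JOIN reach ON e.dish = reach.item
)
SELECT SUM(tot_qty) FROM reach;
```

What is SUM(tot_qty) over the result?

Base: (Washer, tot_qty=1).
Iteration 1: components of {Washer} -> Clip = 1*2 = 2, Cover = 1*1 = 1.
Iteration 2: components of {Clip,Cover} -> Motor = 2*4 = 8, Nut = 1*5 = 5, Widget = 1*2 = 2.
Iteration 3: no further components; recursion stops.
SUM(tot_qty) = 1 + 1 + 2 + 5 + 2 + 8 = 19.

19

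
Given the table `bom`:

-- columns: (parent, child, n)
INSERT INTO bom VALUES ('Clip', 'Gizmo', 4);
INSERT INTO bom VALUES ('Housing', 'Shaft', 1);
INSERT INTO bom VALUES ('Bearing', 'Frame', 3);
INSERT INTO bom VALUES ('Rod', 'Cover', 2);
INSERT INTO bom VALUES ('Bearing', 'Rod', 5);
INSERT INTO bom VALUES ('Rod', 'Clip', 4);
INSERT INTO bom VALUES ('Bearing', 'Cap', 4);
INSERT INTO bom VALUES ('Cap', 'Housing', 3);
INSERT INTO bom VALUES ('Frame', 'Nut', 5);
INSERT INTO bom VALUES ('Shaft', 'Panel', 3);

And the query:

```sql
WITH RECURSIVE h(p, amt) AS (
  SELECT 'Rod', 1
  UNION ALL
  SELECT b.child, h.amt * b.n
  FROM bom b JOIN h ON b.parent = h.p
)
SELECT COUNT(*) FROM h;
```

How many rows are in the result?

Base: (Rod, amt=1).
Iteration 1: components of {Rod} -> Clip = 1*4 = 4, Cover = 1*2 = 2.
Iteration 2: components of {Clip,Cover} -> Gizmo = 4*4 = 16.
Iteration 3: no further components; recursion stops.
Total rows emitted: 4.

4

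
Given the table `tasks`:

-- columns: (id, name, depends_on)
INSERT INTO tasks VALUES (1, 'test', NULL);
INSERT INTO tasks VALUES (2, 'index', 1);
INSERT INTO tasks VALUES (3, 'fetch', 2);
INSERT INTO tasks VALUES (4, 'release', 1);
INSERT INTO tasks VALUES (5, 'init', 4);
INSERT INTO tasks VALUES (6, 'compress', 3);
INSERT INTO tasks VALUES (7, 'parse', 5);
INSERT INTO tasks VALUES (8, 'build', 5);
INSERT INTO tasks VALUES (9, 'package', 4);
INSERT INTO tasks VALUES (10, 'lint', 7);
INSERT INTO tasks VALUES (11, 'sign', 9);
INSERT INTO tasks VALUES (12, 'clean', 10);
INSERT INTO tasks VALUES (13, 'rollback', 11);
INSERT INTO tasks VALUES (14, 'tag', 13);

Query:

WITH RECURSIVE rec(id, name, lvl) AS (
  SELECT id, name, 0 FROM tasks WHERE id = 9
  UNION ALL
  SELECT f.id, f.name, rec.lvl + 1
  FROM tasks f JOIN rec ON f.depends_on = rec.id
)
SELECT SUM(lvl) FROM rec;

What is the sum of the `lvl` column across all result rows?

Base: id=9 (package) at lvl 0.
Iteration 1: rows with depends_on in {9} -> sign (id 11, lvl 1).
Iteration 2: rows with depends_on in {11} -> rollback (id 13, lvl 2).
Iteration 3: rows with depends_on in {13} -> tag (id 14, lvl 3).
Iteration 4: no rows with depends_on in {14}; recursion stops.
SUM(lvl) = 0 + 1 + 2 + 3 = 6.

6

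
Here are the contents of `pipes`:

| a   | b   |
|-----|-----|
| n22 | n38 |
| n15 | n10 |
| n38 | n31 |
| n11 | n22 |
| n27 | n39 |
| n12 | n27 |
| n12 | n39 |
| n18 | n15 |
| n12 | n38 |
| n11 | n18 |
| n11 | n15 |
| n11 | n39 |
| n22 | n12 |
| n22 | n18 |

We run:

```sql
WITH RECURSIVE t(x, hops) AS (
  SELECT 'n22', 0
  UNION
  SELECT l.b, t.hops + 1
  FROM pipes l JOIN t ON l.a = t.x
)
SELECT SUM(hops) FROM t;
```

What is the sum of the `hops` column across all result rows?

22

Base: (n22, hops=0).
Iteration 1: edges from {n22} -> (n12, hops=1), (n18, hops=1), (n38, hops=1).
Iteration 2: edges from {n12,n18,n38} -> (n15, hops=2), (n27, hops=2), (n31, hops=2), (n38, hops=2), (n39, hops=2).
Iteration 3: edges from {n15,n27,n31,n38,n39} -> (n10, hops=3), (n31, hops=3), (n39, hops=3).
Iteration 4: no outgoing edges from {n10,n31,n39}; recursion stops.
SUM(hops) = 0 + 1 + 1 + 1 + 2 + 2 + 2 + 2 + 2 + 3 + 3 + 3 = 22.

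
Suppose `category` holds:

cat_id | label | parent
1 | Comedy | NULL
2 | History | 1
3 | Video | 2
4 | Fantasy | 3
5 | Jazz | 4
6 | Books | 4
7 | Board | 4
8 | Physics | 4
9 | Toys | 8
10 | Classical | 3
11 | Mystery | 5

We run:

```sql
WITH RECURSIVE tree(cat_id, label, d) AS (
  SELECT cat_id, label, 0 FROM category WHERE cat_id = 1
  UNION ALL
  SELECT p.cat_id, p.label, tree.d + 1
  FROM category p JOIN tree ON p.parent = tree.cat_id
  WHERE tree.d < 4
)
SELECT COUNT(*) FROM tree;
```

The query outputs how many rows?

Base: cat_id=1 (Comedy) at d 0.
Iteration 1: rows with parent in {1} -> History (id 2, d 1).
Iteration 2: rows with parent in {2} -> Video (id 3, d 2).
Iteration 3: rows with parent in {3} -> Fantasy (id 4, d 3), Classical (id 10, d 3).
Iteration 4: rows with parent in {4,10} -> Jazz (id 5, d 4), Books (id 6, d 4), Board (id 7, d 4), Physics (id 8, d 4).
Iteration 5: d < 4 fails for all current rows; recursion stops.
Total rows emitted: 9.

9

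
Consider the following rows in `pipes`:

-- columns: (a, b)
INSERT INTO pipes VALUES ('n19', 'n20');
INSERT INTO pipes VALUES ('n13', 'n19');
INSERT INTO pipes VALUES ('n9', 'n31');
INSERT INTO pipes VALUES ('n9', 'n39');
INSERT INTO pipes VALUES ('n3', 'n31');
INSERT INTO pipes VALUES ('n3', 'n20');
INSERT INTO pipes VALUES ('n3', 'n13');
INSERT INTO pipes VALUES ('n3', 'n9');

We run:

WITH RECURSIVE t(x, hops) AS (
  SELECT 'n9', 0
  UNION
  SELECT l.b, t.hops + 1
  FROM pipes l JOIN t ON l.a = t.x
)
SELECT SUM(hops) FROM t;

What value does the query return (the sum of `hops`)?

Base: (n9, hops=0).
Iteration 1: edges from {n9} -> (n31, hops=1), (n39, hops=1).
Iteration 2: no outgoing edges from {n31,n39}; recursion stops.
SUM(hops) = 0 + 1 + 1 = 2.

2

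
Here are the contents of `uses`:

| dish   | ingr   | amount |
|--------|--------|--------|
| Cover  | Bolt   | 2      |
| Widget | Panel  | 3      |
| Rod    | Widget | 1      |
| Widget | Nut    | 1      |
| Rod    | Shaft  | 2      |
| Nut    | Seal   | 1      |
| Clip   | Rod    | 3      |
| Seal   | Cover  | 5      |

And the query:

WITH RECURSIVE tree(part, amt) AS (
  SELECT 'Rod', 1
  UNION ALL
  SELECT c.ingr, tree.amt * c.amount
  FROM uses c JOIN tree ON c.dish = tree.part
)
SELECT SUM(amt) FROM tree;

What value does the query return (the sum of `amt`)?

Base: (Rod, amt=1).
Iteration 1: components of {Rod} -> Shaft = 1*2 = 2, Widget = 1*1 = 1.
Iteration 2: components of {Shaft,Widget} -> Nut = 1*1 = 1, Panel = 1*3 = 3.
Iteration 3: components of {Nut,Panel} -> Seal = 1*1 = 1.
Iteration 4: components of {Seal} -> Cover = 1*5 = 5.
Iteration 5: components of {Cover} -> Bolt = 5*2 = 10.
Iteration 6: no further components; recursion stops.
SUM(amt) = 1 + 1 + 2 + 3 + 1 + 1 + 5 + 10 = 24.

24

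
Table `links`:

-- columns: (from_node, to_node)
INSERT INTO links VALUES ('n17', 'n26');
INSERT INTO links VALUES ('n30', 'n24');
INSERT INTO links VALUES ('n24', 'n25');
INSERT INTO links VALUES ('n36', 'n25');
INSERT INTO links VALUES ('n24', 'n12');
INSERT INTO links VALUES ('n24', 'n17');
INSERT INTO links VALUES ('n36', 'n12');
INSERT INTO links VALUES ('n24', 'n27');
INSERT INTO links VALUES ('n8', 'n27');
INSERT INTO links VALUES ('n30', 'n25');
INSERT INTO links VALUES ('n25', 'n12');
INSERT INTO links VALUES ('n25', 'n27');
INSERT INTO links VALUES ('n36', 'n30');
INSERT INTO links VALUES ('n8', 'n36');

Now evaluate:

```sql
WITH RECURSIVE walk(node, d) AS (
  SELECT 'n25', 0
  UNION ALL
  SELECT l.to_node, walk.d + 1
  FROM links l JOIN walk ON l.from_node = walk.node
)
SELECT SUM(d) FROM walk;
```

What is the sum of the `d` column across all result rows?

2

Base: (n25, d=0).
Iteration 1: edges from {n25} -> (n12, d=1), (n27, d=1).
Iteration 2: no outgoing edges from {n12,n27}; recursion stops.
SUM(d) = 0 + 1 + 1 = 2.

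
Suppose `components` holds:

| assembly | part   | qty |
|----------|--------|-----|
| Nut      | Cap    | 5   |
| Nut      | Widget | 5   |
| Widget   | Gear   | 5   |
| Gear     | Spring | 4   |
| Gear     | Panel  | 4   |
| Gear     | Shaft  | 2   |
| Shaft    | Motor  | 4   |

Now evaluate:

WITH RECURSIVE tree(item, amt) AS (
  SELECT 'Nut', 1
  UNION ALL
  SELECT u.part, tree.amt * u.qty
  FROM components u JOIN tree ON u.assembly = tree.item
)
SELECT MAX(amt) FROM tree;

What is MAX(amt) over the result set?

Base: (Nut, amt=1).
Iteration 1: components of {Nut} -> Cap = 1*5 = 5, Widget = 1*5 = 5.
Iteration 2: components of {Cap,Widget} -> Gear = 5*5 = 25.
Iteration 3: components of {Gear} -> Panel = 25*4 = 100, Shaft = 25*2 = 50, Spring = 25*4 = 100.
Iteration 4: components of {Panel,Shaft,Spring} -> Motor = 50*4 = 200.
Iteration 5: no further components; recursion stops.
amt values: 1, 5, 5, 25, 100, 100, 50, 200; the maximum is 200.

200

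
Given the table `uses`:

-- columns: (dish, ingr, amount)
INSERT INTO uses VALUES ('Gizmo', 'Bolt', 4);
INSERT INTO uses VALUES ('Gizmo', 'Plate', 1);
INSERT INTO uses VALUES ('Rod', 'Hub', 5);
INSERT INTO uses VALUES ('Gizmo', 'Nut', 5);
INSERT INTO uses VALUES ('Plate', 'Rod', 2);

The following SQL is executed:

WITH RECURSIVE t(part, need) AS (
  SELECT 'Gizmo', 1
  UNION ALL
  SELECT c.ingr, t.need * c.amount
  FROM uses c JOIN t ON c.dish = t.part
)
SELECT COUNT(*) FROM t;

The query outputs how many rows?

Base: (Gizmo, need=1).
Iteration 1: components of {Gizmo} -> Bolt = 1*4 = 4, Nut = 1*5 = 5, Plate = 1*1 = 1.
Iteration 2: components of {Bolt,Nut,Plate} -> Rod = 1*2 = 2.
Iteration 3: components of {Rod} -> Hub = 2*5 = 10.
Iteration 4: no further components; recursion stops.
Total rows emitted: 6.

6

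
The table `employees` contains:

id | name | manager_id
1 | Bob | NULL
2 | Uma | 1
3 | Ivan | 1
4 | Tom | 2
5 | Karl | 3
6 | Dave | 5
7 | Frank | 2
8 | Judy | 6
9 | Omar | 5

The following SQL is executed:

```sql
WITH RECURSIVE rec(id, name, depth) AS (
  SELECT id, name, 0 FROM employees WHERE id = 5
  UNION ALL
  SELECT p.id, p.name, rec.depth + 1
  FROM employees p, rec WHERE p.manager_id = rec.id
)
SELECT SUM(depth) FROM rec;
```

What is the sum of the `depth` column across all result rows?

4

Base: id=5 (Karl) at depth 0.
Iteration 1: rows with manager_id in {5} -> Dave (id 6, depth 1), Omar (id 9, depth 1).
Iteration 2: rows with manager_id in {6,9} -> Judy (id 8, depth 2).
Iteration 3: no rows with manager_id in {8}; recursion stops.
SUM(depth) = 0 + 1 + 1 + 2 = 4.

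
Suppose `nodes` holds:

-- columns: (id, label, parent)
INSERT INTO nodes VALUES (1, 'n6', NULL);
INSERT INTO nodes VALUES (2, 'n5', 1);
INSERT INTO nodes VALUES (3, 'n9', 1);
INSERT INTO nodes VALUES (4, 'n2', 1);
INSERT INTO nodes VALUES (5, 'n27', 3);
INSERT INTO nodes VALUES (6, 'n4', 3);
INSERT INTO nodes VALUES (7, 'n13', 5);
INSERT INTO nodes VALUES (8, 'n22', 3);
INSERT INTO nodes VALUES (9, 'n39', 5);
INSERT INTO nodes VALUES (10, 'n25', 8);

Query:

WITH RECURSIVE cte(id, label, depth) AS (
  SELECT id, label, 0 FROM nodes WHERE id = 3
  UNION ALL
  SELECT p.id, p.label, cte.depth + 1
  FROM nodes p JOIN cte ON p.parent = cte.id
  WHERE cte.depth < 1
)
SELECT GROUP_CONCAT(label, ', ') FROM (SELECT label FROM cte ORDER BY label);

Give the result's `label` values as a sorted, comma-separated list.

Base: id=3 (n9) at depth 0.
Iteration 1: rows with parent in {3} -> n27 (id 5, depth 1), n4 (id 6, depth 1), n22 (id 8, depth 1).
Iteration 2: depth < 1 fails for all current rows; recursion stops.

n22, n27, n4, n9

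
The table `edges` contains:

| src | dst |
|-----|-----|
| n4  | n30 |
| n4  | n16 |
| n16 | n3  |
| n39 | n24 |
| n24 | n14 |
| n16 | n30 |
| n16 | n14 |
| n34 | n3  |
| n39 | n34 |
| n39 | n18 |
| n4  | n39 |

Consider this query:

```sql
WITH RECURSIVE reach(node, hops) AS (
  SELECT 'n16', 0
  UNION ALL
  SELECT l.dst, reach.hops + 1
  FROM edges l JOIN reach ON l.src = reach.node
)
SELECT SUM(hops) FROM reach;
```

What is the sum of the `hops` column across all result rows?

3

Base: (n16, hops=0).
Iteration 1: edges from {n16} -> (n14, hops=1), (n3, hops=1), (n30, hops=1).
Iteration 2: no outgoing edges from {n14,n3,n30}; recursion stops.
SUM(hops) = 0 + 1 + 1 + 1 = 3.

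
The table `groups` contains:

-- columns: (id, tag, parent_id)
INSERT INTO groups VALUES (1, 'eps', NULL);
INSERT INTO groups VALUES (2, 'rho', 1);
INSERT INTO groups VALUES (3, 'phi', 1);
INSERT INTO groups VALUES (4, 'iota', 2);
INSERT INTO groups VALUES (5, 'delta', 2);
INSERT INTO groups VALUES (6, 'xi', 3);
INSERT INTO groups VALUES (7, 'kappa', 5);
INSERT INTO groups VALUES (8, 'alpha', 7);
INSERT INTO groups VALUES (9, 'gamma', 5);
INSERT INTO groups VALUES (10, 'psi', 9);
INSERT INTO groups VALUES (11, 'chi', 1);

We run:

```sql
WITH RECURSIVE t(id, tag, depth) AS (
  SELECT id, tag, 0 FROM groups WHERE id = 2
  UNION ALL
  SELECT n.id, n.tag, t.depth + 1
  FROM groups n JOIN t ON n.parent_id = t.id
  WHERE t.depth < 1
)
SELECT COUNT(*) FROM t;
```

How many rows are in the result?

3

Base: id=2 (rho) at depth 0.
Iteration 1: rows with parent_id in {2} -> iota (id 4, depth 1), delta (id 5, depth 1).
Iteration 2: depth < 1 fails for all current rows; recursion stops.
Total rows emitted: 3.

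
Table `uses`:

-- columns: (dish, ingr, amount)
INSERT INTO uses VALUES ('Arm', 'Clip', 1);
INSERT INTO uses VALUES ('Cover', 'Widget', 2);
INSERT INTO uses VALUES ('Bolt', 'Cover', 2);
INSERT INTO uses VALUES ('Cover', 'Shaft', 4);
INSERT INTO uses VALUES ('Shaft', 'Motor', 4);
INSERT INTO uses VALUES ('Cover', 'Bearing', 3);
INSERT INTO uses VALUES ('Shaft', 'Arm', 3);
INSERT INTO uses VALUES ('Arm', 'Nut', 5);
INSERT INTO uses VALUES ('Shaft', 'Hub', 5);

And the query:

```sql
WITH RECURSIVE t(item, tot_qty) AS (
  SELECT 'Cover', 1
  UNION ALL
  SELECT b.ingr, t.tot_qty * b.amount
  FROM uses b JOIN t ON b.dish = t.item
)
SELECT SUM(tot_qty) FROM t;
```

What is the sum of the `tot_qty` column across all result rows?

Base: (Cover, tot_qty=1).
Iteration 1: components of {Cover} -> Bearing = 1*3 = 3, Shaft = 1*4 = 4, Widget = 1*2 = 2.
Iteration 2: components of {Bearing,Shaft,Widget} -> Arm = 4*3 = 12, Hub = 4*5 = 20, Motor = 4*4 = 16.
Iteration 3: components of {Arm,Hub,Motor} -> Clip = 12*1 = 12, Nut = 12*5 = 60.
Iteration 4: no further components; recursion stops.
SUM(tot_qty) = 1 + 4 + 2 + 3 + 20 + 12 + 16 + 60 + 12 = 130.

130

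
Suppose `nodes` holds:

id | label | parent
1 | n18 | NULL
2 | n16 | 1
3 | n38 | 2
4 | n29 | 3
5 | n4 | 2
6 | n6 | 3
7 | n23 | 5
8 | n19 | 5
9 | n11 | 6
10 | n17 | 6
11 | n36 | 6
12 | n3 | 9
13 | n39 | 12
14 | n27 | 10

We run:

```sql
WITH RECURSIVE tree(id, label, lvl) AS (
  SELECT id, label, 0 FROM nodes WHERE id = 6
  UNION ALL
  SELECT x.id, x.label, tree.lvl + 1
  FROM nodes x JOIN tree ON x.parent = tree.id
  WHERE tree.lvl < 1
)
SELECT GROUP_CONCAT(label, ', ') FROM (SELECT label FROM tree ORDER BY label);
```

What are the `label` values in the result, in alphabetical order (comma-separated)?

n11, n17, n36, n6

Base: id=6 (n6) at lvl 0.
Iteration 1: rows with parent in {6} -> n11 (id 9, lvl 1), n17 (id 10, lvl 1), n36 (id 11, lvl 1).
Iteration 2: lvl < 1 fails for all current rows; recursion stops.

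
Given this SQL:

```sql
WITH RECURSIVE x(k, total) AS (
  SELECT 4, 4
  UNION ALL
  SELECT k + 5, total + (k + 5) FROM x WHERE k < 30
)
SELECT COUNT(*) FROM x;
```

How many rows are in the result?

Base: k=4, total=4.
Iteration 1: 4 < 30 holds -> k = 4 + 5 = 9, total = 4 + 9 = 13.
Iteration 2: 9 < 30 holds -> k = 9 + 5 = 14, total = 13 + 14 = 27.
Iteration 3: 14 < 30 holds -> k = 14 + 5 = 19, total = 27 + 19 = 46.
Iteration 4: 19 < 30 holds -> k = 19 + 5 = 24, total = 46 + 24 = 70.
Iteration 5: 24 < 30 holds -> k = 24 + 5 = 29, total = 70 + 29 = 99.
Iteration 6: 29 < 30 holds -> k = 29 + 5 = 34, total = 99 + 34 = 133.
Iteration 7: 34 < 30 fails; recursion stops.
Total rows emitted: 7.

7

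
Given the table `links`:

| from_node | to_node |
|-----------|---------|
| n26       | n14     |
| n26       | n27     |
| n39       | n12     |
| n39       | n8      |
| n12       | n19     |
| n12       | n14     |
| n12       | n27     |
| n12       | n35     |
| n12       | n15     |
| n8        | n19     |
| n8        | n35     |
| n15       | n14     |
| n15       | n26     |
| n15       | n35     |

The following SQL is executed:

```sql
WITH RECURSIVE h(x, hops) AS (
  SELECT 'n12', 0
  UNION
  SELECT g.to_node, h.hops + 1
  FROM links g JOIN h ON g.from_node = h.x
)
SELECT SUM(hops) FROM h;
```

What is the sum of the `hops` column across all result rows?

17

Base: (n12, hops=0).
Iteration 1: edges from {n12} -> (n14, hops=1), (n15, hops=1), (n19, hops=1), (n27, hops=1), (n35, hops=1).
Iteration 2: edges from {n14,n15,n19,n27,n35} -> (n14, hops=2), (n26, hops=2), (n35, hops=2).
Iteration 3: edges from {n14,n26,n35} -> (n14, hops=3), (n27, hops=3).
Iteration 4: no outgoing edges from {n14,n27}; recursion stops.
SUM(hops) = 0 + 1 + 1 + 1 + 1 + 1 + 2 + 2 + 2 + 3 + 3 = 17.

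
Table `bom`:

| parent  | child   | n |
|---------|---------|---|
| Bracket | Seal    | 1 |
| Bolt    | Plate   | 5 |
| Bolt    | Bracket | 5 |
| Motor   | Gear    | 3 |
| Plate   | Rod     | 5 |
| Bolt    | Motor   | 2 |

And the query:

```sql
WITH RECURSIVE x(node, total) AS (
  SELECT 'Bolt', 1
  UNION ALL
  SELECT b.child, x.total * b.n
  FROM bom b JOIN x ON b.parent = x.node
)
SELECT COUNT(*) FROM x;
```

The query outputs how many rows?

Base: (Bolt, total=1).
Iteration 1: components of {Bolt} -> Bracket = 1*5 = 5, Motor = 1*2 = 2, Plate = 1*5 = 5.
Iteration 2: components of {Bracket,Motor,Plate} -> Gear = 2*3 = 6, Rod = 5*5 = 25, Seal = 5*1 = 5.
Iteration 3: no further components; recursion stops.
Total rows emitted: 7.

7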